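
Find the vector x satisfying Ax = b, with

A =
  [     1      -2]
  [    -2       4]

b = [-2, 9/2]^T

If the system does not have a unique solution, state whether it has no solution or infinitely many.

no solution

Row-reduce:
R2 ← R2 + 2·R1.
Row 2 reduces to 0 = 1/2, a contradiction. The system is inconsistent.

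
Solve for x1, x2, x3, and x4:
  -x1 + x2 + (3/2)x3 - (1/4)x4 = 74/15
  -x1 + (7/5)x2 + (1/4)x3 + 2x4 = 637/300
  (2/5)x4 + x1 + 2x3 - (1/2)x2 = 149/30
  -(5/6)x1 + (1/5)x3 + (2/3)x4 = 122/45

x1 = -2, x2 = -7/5, x3 = 3, x4 = 2/3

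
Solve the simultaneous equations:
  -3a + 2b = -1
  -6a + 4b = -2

Row-reduce:
R1 ← R1 / (-3).
R2 ← R2 + 6·R1.
Rank is 1 with 2 unknowns, leaving b free.

infinitely many solutions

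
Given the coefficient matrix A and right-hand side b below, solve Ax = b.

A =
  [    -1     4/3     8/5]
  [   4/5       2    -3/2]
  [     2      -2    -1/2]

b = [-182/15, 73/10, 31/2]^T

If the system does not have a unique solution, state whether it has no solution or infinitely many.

x_1 = 6, x_2 = -1, x_3 = -3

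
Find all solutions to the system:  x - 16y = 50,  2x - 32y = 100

Row-reduce:
R2 ← R2 − 2·R1.
Rank is 1 with 2 unknowns, leaving y free.

infinitely many solutions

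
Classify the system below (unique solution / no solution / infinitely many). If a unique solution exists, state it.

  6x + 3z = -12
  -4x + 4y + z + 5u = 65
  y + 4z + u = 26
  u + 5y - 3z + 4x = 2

x = -4, y = 5, z = 4, u = 5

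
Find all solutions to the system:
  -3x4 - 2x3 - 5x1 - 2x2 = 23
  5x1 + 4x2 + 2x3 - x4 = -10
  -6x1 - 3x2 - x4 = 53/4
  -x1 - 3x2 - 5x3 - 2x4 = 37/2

Row-reduce the augmented matrix:
R1 ← R1 / (-5).
R2 ← R2 − 5·R1.
R3 ← R3 + 6·R1.
R4 ← R4 + 1·R1.
R2 ← R2 / (2).
R1 ← R1 − 2/5·R2.
R3 ← R3 + 3/5·R2.
R4 ← R4 + 13/5·R2.
R3 ← R3 / (12/5).
R1 ← R1 − 2/5·R3.
R4 ← R4 + 23/5·R3.
R4 ← R4 / (-47/12).
R1 ← R1 − 7/6·R4.
R2 ← R2 + 2·R4.
R3 ← R3 − 7/12·R4.
Reading off the reduced rows gives x1 = -9/4, x2 = 1, x3 = -11/4, x4 = -11/4.

x1 = -9/4, x2 = 1, x3 = -11/4, x4 = -11/4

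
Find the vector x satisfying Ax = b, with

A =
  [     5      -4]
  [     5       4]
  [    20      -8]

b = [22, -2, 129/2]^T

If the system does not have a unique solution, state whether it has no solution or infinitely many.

Row-reduce:
R1 ← R1 / (5).
R2 ← R2 − 5·R1.
R3 ← R3 − 20·R1.
R2 ← R2 / (8).
R1 ← R1 + 4/5·R2.
R3 ← R3 − 8·R2.
Row 3 reduces to 0 = 1/2, a contradiction. The system is inconsistent.

no solution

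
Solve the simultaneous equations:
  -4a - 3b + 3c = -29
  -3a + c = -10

infinitely many solutions

Row-reduce:
R1 ← R1 / (-4).
R2 ← R2 + 3·R1.
R2 ← R2 / (9/4).
R1 ← R1 − 3/4·R2.
Rank is 2 with 3 unknowns, leaving c free.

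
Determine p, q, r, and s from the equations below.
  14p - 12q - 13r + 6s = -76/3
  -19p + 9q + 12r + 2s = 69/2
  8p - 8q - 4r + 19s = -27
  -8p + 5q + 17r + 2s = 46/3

Row-reduce the augmented matrix:
R1 ← R1 / (14).
R2 ← R2 + 19·R1.
R3 ← R3 − 8·R1.
R4 ← R4 + 8·R1.
R2 ← R2 / (-51/7).
R1 ← R1 + 6/7·R2.
R3 ← R3 + 8/7·R2.
R4 ← R4 + 13/7·R2.
R3 ← R3 / (220/51).
R1 ← R1 + 9/34·R3.
R2 ← R2 − 79/102·R3.
R4 ← R4 − 1123/102·R3.
R4 ← R4 / (-14449/440).
R1 ← R1 − 41/440·R4.
R2 ← R2 + 1717/440·R4.
R3 ← R3 − 713/220·R4.
Reading off the reduced rows gives p = -5/2, q = -5/3, r = 1/3, s = -1.

p = -5/2, q = -5/3, r = 1/3, s = -1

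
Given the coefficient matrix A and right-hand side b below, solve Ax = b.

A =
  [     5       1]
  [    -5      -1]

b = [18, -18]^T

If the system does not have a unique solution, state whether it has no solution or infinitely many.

infinitely many solutions

Row-reduce:
R1 ← R1 / (5).
R2 ← R2 + 5·R1.
Rank is 1 with 2 unknowns, leaving x_2 free.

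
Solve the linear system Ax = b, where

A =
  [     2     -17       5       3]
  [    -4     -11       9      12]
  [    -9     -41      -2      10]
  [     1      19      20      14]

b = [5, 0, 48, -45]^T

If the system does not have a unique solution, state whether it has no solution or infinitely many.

Row-reduce:
R1 ← R1 / (2).
R2 ← R2 + 4·R1.
R3 ← R3 + 9·R1.
R4 ← R4 − 1·R1.
R2 ← R2 / (-45).
R1 ← R1 + 17/2·R2.
R3 ← R3 + 235/2·R2.
R4 ← R4 − 55/2·R2.
R3 ← R3 / (-262/9).
R1 ← R1 + 49/45·R3.
R2 ← R2 + 19/45·R3.
R4 ← R4 − 262/9·R3.
Row 4 reduces to 0 = 3, a contradiction. The system is inconsistent.

no solution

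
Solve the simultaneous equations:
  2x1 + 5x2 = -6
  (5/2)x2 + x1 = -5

no solution

Row-reduce:
R1 ← R1 / (2).
R2 ← R2 − 1·R1.
Row 2 reduces to 0 = -2, a contradiction. The system is inconsistent.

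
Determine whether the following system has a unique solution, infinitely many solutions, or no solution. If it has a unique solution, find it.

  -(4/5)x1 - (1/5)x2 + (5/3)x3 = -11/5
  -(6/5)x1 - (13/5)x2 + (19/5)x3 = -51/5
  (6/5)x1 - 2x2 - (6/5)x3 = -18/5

infinitely many solutions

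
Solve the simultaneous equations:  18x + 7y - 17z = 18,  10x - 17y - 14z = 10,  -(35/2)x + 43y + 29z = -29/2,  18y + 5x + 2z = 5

Row-reduce:
R1 ← R1 / (18).
R2 ← R2 − 10·R1.
R3 ← R3 + 35/2·R1.
R4 ← R4 − 5·R1.
R2 ← R2 / (-188/9).
R1 ← R1 − 7/18·R2.
R3 ← R3 − 1793/36·R2.
R4 ← R4 − 289/18·R2.
R3 ← R3 / (1211/752).
R1 ← R1 + 387/376·R3.
R2 ← R2 − 41/188·R3.
R4 ← R4 − 1211/376·R3.
Row 4 reduces to 0 = -6, a contradiction. The system is inconsistent.

no solution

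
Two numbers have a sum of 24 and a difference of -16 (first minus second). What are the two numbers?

Let x = first number, y = second number.
  x + y = 24
  x - y = -16
From equation 1: x = 24 − y.
Substitute into equation 2 and solve: y = 20.
Then x = 4.

first number: 4, second number: 20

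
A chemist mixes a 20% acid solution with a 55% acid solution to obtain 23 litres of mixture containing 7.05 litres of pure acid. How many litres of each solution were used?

litres of solution A: 16, litres of solution B: 7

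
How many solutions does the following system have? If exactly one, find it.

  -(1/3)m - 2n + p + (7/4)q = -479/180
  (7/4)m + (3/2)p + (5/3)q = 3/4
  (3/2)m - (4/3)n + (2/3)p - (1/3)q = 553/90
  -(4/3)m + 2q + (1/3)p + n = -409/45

m = 7/3, n = -1, p = 2/3, q = -13/5

Row-reduce the augmented matrix:
R1 ← R1 / (-1/3).
R2 ← R2 − 7/4·R1.
R3 ← R3 − 3/2·R1.
R4 ← R4 + 4/3·R1.
R2 ← R2 / (-21/2).
R1 ← R1 − 6·R2.
R3 ← R3 + 31/3·R2.
R4 ← R4 − 9·R2.
R3 ← R3 / (-31/21).
R1 ← R1 − 6/7·R3.
R2 ← R2 + 9/14·R3.
R4 ← R4 − 89/42·R3.
R4 ← R4 / (-1367/6696).
R1 ← R1 + 27/31·R4.
R2 ← R2 − 745/2232·R4.
R3 ← R3 − 1187/558·R4.
Reading off the reduced rows gives m = 7/3, n = -1, p = 2/3, q = -13/5.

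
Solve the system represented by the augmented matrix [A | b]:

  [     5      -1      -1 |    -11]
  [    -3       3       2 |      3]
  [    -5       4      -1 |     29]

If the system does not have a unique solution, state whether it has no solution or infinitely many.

x_1 = -3, x_2 = 2, x_3 = -6

Row-reduce the augmented matrix:
R1 ← R1 / (5).
R2 ← R2 + 3·R1.
R3 ← R3 + 5·R1.
R2 ← R2 / (12/5).
R1 ← R1 + 1/5·R2.
R3 ← R3 − 3·R2.
R3 ← R3 / (-15/4).
R1 ← R1 + 1/12·R3.
R2 ← R2 − 7/12·R3.
Reading off the reduced rows gives x_1 = -3, x_2 = 2, x_3 = -6.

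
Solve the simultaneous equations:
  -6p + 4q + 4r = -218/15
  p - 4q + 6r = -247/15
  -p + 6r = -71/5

Row-reduce the augmented matrix:
R1 ← R1 / (-6).
R2 ← R2 − 1·R1.
R3 ← R3 + 1·R1.
R2 ← R2 / (-10/3).
R1 ← R1 + 2/3·R2.
R3 ← R3 + 2/3·R2.
R3 ← R3 / (4).
R1 ← R1 + 2·R3.
R2 ← R2 + 2·R3.
Reading off the reduced rows gives p = 11/5, q = 5/3, r = -2.

p = 11/5, q = 5/3, r = -2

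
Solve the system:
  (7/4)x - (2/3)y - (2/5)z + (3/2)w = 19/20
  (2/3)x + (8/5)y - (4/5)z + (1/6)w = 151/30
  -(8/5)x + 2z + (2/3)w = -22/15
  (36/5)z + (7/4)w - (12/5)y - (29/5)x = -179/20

no solution

Row-reduce:
R1 ← R1 / (7/4).
R2 ← R2 − 2/3·R1.
R3 ← R3 + 8/5·R1.
R4 ← R4 + 29/5·R1.
R2 ← R2 / (584/315).
R1 ← R1 + 8/21·R2.
R3 ← R3 + 64/105·R2.
R4 ← R4 + 484/105·R2.
R3 ← R3 / (2594/1825).
R1 ← R1 + 132/365·R3.
R2 ← R2 + 51/146·R3.
R4 ← R4 − 7782/1825·R3.
Row 4 reduces to 0 = 3, a contradiction. The system is inconsistent.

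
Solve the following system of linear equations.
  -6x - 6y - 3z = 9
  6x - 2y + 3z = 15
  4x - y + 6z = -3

Row-reduce the augmented matrix:
R1 ← R1 / (-6).
R2 ← R2 − 6·R1.
R3 ← R3 − 4·R1.
R2 ← R2 / (-8).
R1 ← R1 − 1·R2.
R3 ← R3 + 5·R2.
R3 ← R3 / (4).
R1 ← R1 − 1/2·R3.
Reading off the reduced rows gives x = 3, y = -3, z = -3.

x = 3, y = -3, z = -3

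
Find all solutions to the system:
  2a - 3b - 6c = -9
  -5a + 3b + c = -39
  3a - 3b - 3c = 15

Row-reduce the augmented matrix:
R1 ← R1 / (2).
R2 ← R2 + 5·R1.
R3 ← R3 − 3·R1.
R2 ← R2 / (-9/2).
R1 ← R1 + 3/2·R2.
R3 ← R3 − 3/2·R2.
R3 ← R3 / (4/3).
R1 ← R1 − 5/3·R3.
R2 ← R2 − 28/9·R3.
Reading off the reduced rows gives a = 6, b = -5, c = 6.

a = 6, b = -5, c = 6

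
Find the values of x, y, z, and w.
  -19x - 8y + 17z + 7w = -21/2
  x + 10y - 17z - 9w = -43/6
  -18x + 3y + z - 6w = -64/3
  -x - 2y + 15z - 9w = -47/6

x = 1, y = 5/3, z = 2/3, w = 3/2

Row-reduce the augmented matrix:
R1 ← R1 / (-19).
R2 ← R2 − 1·R1.
R3 ← R3 + 18·R1.
R4 ← R4 + 1·R1.
R2 ← R2 / (182/19).
R1 ← R1 − 8/19·R2.
R3 ← R3 − 201/19·R2.
R4 ← R4 + 30/19·R2.
R3 ← R3 / (244/91).
R1 ← R1 + 17/91·R3.
R2 ← R2 + 153/91·R3.
R4 ← R4 − 1042/91·R3.
R4 ← R4 / (149/61).
R1 ← R1 + 25/122·R4.
R2 ← R2 + 347/122·R4.
R3 ← R3 + 141/122·R4.
Reading off the reduced rows gives x = 1, y = 5/3, z = 2/3, w = 3/2.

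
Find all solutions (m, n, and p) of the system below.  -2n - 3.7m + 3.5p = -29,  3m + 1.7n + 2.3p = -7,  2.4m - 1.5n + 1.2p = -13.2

Row-reduce the augmented matrix:
R1 ← R1 / (-37/10).
R2 ← R2 − 3·R1.
R3 ← R3 − 12/5·R1.
R2 ← R2 / (29/370).
R1 ← R1 − 20/37·R2.
R3 ← R3 + 207/74·R2.
R3 ← R3 / (54183/290).
R1 ← R1 + 1055/29·R3.
R2 ← R2 − 1901/29·R3.
Reading off the reduced rows gives m = 0, n = 4, p = -6.

m = 0, n = 4, p = -6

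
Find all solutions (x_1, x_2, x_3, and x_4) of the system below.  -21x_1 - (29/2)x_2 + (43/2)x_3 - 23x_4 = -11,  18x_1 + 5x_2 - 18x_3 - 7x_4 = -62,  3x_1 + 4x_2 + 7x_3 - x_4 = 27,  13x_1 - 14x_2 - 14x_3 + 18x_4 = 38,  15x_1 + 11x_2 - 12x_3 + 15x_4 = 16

no solution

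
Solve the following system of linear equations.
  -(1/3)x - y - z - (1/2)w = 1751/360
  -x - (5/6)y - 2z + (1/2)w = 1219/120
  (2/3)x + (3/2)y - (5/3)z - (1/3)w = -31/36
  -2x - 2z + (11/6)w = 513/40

Row-reduce the augmented matrix:
R1 ← R1 / (-1/3).
R2 ← R2 + 1·R1.
R3 ← R3 − 2/3·R1.
R4 ← R4 + 2·R1.
R2 ← R2 / (13/6).
R1 ← R1 − 3·R2.
R3 ← R3 + 1/2·R2.
R4 ← R4 − 6·R2.
R3 ← R3 / (-134/39).
R1 ← R1 − 21/13·R3.
R2 ← R2 − 6/13·R3.
R4 ← R4 − 16/13·R3.
R4 ← R4 / (-409/402).
R1 ← R1 + 225/134·R4.
R2 ← R2 − 54/67·R4.
R3 ← R3 − 17/67·R4.
Reading off the reduced rows gives x = -8/3, y = -2, z = -13/5, w = 5/4.

x = -8/3, y = -2, z = -13/5, w = 5/4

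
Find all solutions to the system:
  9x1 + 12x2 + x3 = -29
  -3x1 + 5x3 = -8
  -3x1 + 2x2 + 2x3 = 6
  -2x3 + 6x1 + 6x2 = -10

no solution

Row-reduce:
R1 ← R1 / (9).
R2 ← R2 + 3·R1.
R3 ← R3 + 3·R1.
R4 ← R4 − 6·R1.
R2 ← R2 / (4).
R1 ← R1 − 4/3·R2.
R3 ← R3 − 6·R2.
R4 ← R4 + 2·R2.
R3 ← R3 / (-17/3).
R1 ← R1 + 5/3·R3.
R2 ← R2 − 4/3·R3.
Row 4 reduces to 0 = 1/2, a contradiction. The system is inconsistent.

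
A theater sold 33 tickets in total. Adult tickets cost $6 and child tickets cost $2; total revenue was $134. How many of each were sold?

Let a = adult tickets, c = child tickets.
  a + c = 33
  6a + 2c = 134
Row-reduce the augmented matrix:
R2 ← R2 − 6·R1.
R2 ← R2 / (-4).
R1 ← R1 − 1·R2.
Reading off the reduced rows gives a = 17, c = 16.

adult tickets: 17, child tickets: 16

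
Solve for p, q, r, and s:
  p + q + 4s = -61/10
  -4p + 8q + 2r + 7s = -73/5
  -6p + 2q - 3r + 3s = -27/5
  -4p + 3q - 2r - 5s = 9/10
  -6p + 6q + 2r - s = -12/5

Row-reduce the augmented matrix:
R2 ← R2 + 4·R1.
R3 ← R3 + 6·R1.
R4 ← R4 + 4·R1.
R5 ← R5 + 6·R1.
R2 ← R2 / (12).
R1 ← R1 − 1·R2.
R3 ← R3 − 8·R2.
R4 ← R4 − 7·R2.
R5 ← R5 − 12·R2.
R3 ← R3 / (-13/3).
R1 ← R1 + 1/6·R3.
R2 ← R2 − 1/6·R3.
R4 ← R4 + 19/6·R3.
R4 ← R4 / (-569/52).
R1 ← R1 − 85/52·R4.
R2 ← R2 − 123/52·R4.
R3 ← R3 + 35/13·R4.
R5 reduces to 0 = 0, so the extra equation is consistent.
Reading off the reduced rows gives p = -3/5, q = -3/2, r = 1, s = -1.

p = -3/5, q = -3/2, r = 1, s = -1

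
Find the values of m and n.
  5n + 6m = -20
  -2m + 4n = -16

m = 0, n = -4

Row-reduce the augmented matrix:
R1 ← R1 / (6).
R2 ← R2 + 2·R1.
R2 ← R2 / (17/3).
R1 ← R1 − 5/6·R2.
Reading off the reduced rows gives m = 0, n = -4.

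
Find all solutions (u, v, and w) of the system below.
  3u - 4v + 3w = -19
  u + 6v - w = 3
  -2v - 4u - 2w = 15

no solution

Row-reduce:
R1 ← R1 / (3).
R2 ← R2 − 1·R1.
R3 ← R3 + 4·R1.
R2 ← R2 / (22/3).
R1 ← R1 + 4/3·R2.
R3 ← R3 + 22/3·R2.
Row 3 reduces to 0 = -1, a contradiction. The system is inconsistent.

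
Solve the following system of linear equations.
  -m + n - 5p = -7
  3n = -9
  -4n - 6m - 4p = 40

m = -6, n = -3, p = 2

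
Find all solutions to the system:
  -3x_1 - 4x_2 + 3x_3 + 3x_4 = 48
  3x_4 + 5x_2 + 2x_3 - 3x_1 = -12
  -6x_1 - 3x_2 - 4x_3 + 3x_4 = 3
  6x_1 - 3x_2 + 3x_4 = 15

x_1 = -1, x_2 = -6, x_3 = 6, x_4 = 1

Row-reduce the augmented matrix:
R1 ← R1 / (-3).
R2 ← R2 + 3·R1.
R3 ← R3 + 6·R1.
R4 ← R4 − 6·R1.
R2 ← R2 / (9).
R1 ← R1 − 4/3·R2.
R3 ← R3 − 5·R2.
R4 ← R4 + 11·R2.
R3 ← R3 / (-85/9).
R1 ← R1 + 23/27·R3.
R2 ← R2 + 1/9·R3.
R4 ← R4 − 43/9·R3.
R4 ← R4 / (636/85).
R1 ← R1 + 62/85·R4.
R2 ← R2 − 3/85·R4.
R3 ← R3 − 27/85·R4.
Reading off the reduced rows gives x_1 = -1, x_2 = -6, x_3 = 6, x_4 = 1.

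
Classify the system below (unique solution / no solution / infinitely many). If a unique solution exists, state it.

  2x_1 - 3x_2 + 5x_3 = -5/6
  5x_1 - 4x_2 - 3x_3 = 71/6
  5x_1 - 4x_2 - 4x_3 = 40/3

x_1 = -2/3, x_2 = -8/3, x_3 = -3/2

Row-reduce the augmented matrix:
R1 ← R1 / (2).
R2 ← R2 − 5·R1.
R3 ← R3 − 5·R1.
R2 ← R2 / (7/2).
R1 ← R1 + 3/2·R2.
R3 ← R3 − 7/2·R2.
R3 ← R3 / (-1).
R1 ← R1 + 29/7·R3.
R2 ← R2 + 31/7·R3.
Reading off the reduced rows gives x_1 = -2/3, x_2 = -8/3, x_3 = -3/2.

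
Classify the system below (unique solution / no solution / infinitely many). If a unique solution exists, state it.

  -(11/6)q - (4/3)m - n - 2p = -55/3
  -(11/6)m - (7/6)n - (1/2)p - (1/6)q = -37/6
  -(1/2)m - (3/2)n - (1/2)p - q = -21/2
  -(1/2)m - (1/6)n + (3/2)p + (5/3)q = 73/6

Row-reduce:
R1 ← R1 / (-4/3).
R2 ← R2 + 11/6·R1.
R3 ← R3 + 1/2·R1.
R4 ← R4 + 1/2·R1.
R2 ← R2 / (5/24).
R1 ← R1 − 3/4·R2.
R3 ← R3 + 9/8·R2.
R4 ← R4 − 5/24·R2.
R3 ← R3 / (62/5).
R1 ← R1 + 33/5·R3.
R2 ← R2 − 54/5·R3.
Rank is 3 with 4 unknowns, leaving q free.

infinitely many solutions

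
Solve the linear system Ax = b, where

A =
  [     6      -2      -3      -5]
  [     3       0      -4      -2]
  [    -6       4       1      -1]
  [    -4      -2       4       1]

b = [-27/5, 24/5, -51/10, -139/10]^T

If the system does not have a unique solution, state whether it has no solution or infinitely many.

Row-reduce the augmented matrix:
R1 ← R1 / (6).
R2 ← R2 − 3·R1.
R3 ← R3 + 6·R1.
R4 ← R4 + 4·R1.
R1 ← R1 + 1/3·R2.
R3 ← R3 − 2·R2.
R4 ← R4 + 10/3·R2.
R3 ← R3 / (3).
R1 ← R1 + 4/3·R3.
R2 ← R2 + 5/2·R3.
R4 ← R4 + 19/3·R3.
R4 ← R4 / (-139/9).
R1 ← R1 + 34/9·R4.
R2 ← R2 + 16/3·R4.
R3 ← R3 + 7/3·R4.
Reading off the reduced rows gives x_1 = 8/5, x_2 = 9/4, x_3 = -3/2, x_4 = 3.

x_1 = 8/5, x_2 = 9/4, x_3 = -3/2, x_4 = 3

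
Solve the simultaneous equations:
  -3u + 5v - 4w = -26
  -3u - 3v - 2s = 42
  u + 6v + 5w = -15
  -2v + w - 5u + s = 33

u = -5, v = -5, w = 4, s = -6

Row-reduce the augmented matrix:
R1 ← R1 / (-3).
R2 ← R2 + 3·R1.
R3 ← R3 − 1·R1.
R4 ← R4 + 5·R1.
R2 ← R2 / (-8).
R1 ← R1 + 5/3·R2.
R3 ← R3 − 23/3·R2.
R4 ← R4 + 31/3·R2.
R3 ← R3 / (15/2).
R1 ← R1 − 1/2·R3.
R2 ← R2 + 1/2·R3.
R4 ← R4 − 5/2·R3.
R4 ← R4 / (38/9).
R1 ← R1 − 49/90·R4.
R2 ← R2 − 11/90·R4.
R3 ← R3 + 23/90·R4.
Reading off the reduced rows gives u = -5, v = -5, w = 4, s = -6.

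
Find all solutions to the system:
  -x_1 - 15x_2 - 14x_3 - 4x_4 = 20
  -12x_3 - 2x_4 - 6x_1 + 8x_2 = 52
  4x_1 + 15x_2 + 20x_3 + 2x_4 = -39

Row-reduce:
R1 ← R1 / (-1).
R2 ← R2 + 6·R1.
R3 ← R3 − 4·R1.
R2 ← R2 / (98).
R1 ← R1 − 15·R2.
R3 ← R3 + 45·R2.
R3 ← R3 / (-144/49).
R1 ← R1 − 146/49·R3.
R2 ← R2 − 36/49·R3.
Rank is 3 with 4 unknowns, leaving x_4 free.

infinitely many solutions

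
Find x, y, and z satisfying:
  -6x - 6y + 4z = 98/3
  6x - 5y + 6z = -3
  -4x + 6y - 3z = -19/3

x = -8/3, y = -3, z = -1/3

Row-reduce the augmented matrix:
R1 ← R1 / (-6).
R2 ← R2 − 6·R1.
R3 ← R3 + 4·R1.
R2 ← R2 / (-11).
R1 ← R1 − 1·R2.
R3 ← R3 − 10·R2.
R3 ← R3 / (113/33).
R1 ← R1 − 8/33·R3.
R2 ← R2 + 10/11·R3.
Reading off the reduced rows gives x = -8/3, y = -3, z = -1/3.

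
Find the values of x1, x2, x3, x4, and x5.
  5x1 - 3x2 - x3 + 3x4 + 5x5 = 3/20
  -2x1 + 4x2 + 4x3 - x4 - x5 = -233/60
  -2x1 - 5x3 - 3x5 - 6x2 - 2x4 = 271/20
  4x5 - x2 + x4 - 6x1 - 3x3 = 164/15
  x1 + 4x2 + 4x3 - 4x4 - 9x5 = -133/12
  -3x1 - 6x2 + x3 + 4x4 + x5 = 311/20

x1 = -7/5, x2 = -7/3, x3 = 3/5, x4 = -1, x5 = 3/4

Row-reduce the augmented matrix:
R1 ← R1 / (5).
R2 ← R2 + 2·R1.
R3 ← R3 + 2·R1.
R4 ← R4 + 6·R1.
R5 ← R5 − 1·R1.
R6 ← R6 + 3·R1.
R2 ← R2 / (14/5).
R1 ← R1 + 3/5·R2.
R3 ← R3 + 36/5·R2.
R4 ← R4 + 23/5·R2.
R5 ← R5 − 23/5·R2.
R6 ← R6 + 39/5·R2.
R3 ← R3 / (27/7).
R1 ← R1 − 4/7·R3.
R2 ← R2 − 9/7·R3.
R4 ← R4 − 12/7·R3.
R5 ← R5 + 12/7·R3.
R6 ← R6 − 73/7·R3.
R4 ← R4 / (91/18).
R1 ← R1 − 37/54·R4.
R2 ← R2 − 1/6·R4.
R3 ← R3 + 2/27·R4.
R5 ← R5 + 91/18·R4.
R6 ← R6 − 385/54·R4.
Swap R5 and R6.
R5 ← R5 / (-503/39).
R1 ← R1 + 137/273·R5.
R2 ← R2 + 48/91·R5.
R3 ← R3 − 155/273·R5.
R4 ← R4 − 197/91·R5.
R6 reduces to 0 = 0, so the extra equation is consistent.
Reading off the reduced rows gives x1 = -7/5, x2 = -7/3, x3 = 3/5, x4 = -1, x5 = 3/4.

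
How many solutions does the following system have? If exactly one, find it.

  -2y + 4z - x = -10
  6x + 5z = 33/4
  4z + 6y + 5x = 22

x = 2, y = 5/2, z = -3/4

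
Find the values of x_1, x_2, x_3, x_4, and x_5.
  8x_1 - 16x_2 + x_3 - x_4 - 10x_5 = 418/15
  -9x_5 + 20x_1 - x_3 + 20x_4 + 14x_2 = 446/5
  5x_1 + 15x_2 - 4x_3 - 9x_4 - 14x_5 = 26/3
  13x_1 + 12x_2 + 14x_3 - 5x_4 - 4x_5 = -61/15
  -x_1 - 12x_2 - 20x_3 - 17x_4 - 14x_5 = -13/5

Row-reduce the augmented matrix:
R1 ← R1 / (8).
R2 ← R2 − 20·R1.
R3 ← R3 − 5·R1.
R4 ← R4 − 13·R1.
R5 ← R5 + 1·R1.
R2 ← R2 / (54).
R1 ← R1 + 2·R2.
R3 ← R3 − 25·R2.
R4 ← R4 − 38·R2.
R5 ← R5 + 14·R2.
R3 ← R3 / (-649/216).
R1 ← R1 + 1/216·R3.
R2 ← R2 + 7/108·R3.
R4 ← R4 − 3205/216·R3.
R5 ← R5 + 4489/216·R3.
R4 ← R4 / (-13217/118).
R1 ← R1 − 87/118·R4.
R2 ← R2 − 97/118·R4.
R3 ← R3 − 369/59·R4.
R5 ← R5 − 14005/118·R4.
R5 ← R5 / (2249582/145387).
R1 ← R1 + 162869/145387·R5.
R2 ← R2 − 11804/145387·R5.
R3 ← R3 − 133819/145387·R5.
R4 ← R4 − 95873/145387·R5.
Reading off the reduced rows gives x_1 = 1, x_2 = -1/5, x_3 = -2/3, x_4 = 8/3, x_5 = -2.

x_1 = 1, x_2 = -1/5, x_3 = -2/3, x_4 = 8/3, x_5 = -2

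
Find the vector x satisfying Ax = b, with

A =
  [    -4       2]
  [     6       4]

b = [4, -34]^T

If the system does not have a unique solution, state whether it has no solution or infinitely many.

x_1 = -3, x_2 = -4

Row-reduce the augmented matrix:
R1 ← R1 / (-4).
R2 ← R2 − 6·R1.
R2 ← R2 / (7).
R1 ← R1 + 1/2·R2.
Reading off the reduced rows gives x_1 = -3, x_2 = -4.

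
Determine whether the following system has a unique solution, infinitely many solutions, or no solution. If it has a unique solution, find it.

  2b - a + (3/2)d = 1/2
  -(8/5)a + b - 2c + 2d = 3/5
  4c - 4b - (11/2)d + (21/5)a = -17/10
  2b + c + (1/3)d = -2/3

infinitely many solutions

Row-reduce:
R1 ← R1 / (-1).
R2 ← R2 + 8/5·R1.
R3 ← R3 − 21/5·R1.
R2 ← R2 / (-11/5).
R1 ← R1 + 2·R2.
R3 ← R3 − 22/5·R2.
R4 ← R4 − 2·R2.
Swap R3 and R4.
R3 ← R3 / (-9/11).
R1 ← R1 − 20/11·R3.
R2 ← R2 − 10/11·R3.
Rank is 3 with 4 unknowns, leaving d free.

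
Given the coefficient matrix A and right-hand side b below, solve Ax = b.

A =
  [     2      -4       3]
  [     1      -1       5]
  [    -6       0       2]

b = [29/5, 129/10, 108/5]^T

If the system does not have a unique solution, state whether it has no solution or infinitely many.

x_1 = -13/5, x_2 = -1/2, x_3 = 3

Row-reduce the augmented matrix:
R1 ← R1 / (2).
R2 ← R2 − 1·R1.
R3 ← R3 + 6·R1.
R1 ← R1 + 2·R2.
R3 ← R3 + 12·R2.
R3 ← R3 / (53).
R1 ← R1 − 17/2·R3.
R2 ← R2 − 7/2·R3.
Reading off the reduced rows gives x_1 = -13/5, x_2 = -1/2, x_3 = 3.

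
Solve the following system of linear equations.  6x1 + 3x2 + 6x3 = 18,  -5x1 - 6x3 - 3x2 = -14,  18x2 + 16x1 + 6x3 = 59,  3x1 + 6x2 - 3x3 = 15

no solution

Row-reduce:
R1 ← R1 / (6).
R2 ← R2 + 5·R1.
R3 ← R3 − 16·R1.
R4 ← R4 − 3·R1.
R2 ← R2 / (-1/2).
R1 ← R1 − 1/2·R2.
R3 ← R3 − 10·R2.
R4 ← R4 − 9/2·R2.
R3 ← R3 / (-30).
R2 ← R2 − 2·R3.
R4 ← R4 + 15·R3.
Row 4 reduces to 0 = -1/2, a contradiction. The system is inconsistent.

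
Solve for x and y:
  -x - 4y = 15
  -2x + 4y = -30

Row-reduce the augmented matrix:
R1 ← R1 / (-1).
R2 ← R2 + 2·R1.
R2 ← R2 / (12).
R1 ← R1 − 4·R2.
Reading off the reduced rows gives x = 5, y = -5.

x = 5, y = -5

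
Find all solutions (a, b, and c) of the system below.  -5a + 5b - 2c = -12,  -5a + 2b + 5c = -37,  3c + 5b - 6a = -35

a = 3, b = -1, c = -4

Row-reduce the augmented matrix:
R1 ← R1 / (-5).
R2 ← R2 + 5·R1.
R3 ← R3 + 6·R1.
R2 ← R2 / (-3).
R1 ← R1 + 1·R2.
R3 ← R3 + 1·R2.
R3 ← R3 / (46/15).
R1 ← R1 + 29/15·R3.
R2 ← R2 + 7/3·R3.
Reading off the reduced rows gives a = 3, b = -1, c = -4.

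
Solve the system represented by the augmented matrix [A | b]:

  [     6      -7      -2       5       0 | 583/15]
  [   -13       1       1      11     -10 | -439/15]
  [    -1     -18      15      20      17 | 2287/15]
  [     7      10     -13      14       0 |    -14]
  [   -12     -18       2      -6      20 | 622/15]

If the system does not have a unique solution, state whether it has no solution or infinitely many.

Row-reduce the augmented matrix:
R1 ← R1 / (6).
R2 ← R2 + 13·R1.
R3 ← R3 + 1·R1.
R4 ← R4 − 7·R1.
R5 ← R5 + 12·R1.
R2 ← R2 / (-85/6).
R1 ← R1 + 7/6·R2.
R3 ← R3 + 115/6·R2.
R4 ← R4 − 109/6·R2.
R5 ← R5 + 32·R2.
R3 ← R3 / (326/17).
R1 ← R1 + 1/17·R3.
R2 ← R2 − 4/17·R3.
R4 ← R4 + 254/17·R3.
R5 ← R5 − 94/17·R3.
R4 ← R4 / (23946/815).
R1 ← R1 + 808/815·R4.
R2 ← R2 + 1169/815·R4.
R3 ← R3 + 74/163·R4.
R5 ← R5 + 34888/815·R4.
R5 ← R5 / (595753/11973).
R1 ← R1 − 30821/23946·R5.
R2 ← R2 − 20749/23946·R5.
R3 ← R3 − 42179/23946·R5.
R4 ← R4 − 8935/23946·R5.
Reading off the reduced rows gives x_1 = 8/3, x_2 = -13/5, x_3 = 8/3, x_4 = 2, x_5 = 5/3.

x_1 = 8/3, x_2 = -13/5, x_3 = 8/3, x_4 = 2, x_5 = 5/3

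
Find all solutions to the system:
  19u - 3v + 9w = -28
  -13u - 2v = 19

infinitely many solutions

Row-reduce:
R1 ← R1 / (19).
R2 ← R2 + 13·R1.
R2 ← R2 / (-77/19).
R1 ← R1 + 3/19·R2.
Rank is 2 with 3 unknowns, leaving w free.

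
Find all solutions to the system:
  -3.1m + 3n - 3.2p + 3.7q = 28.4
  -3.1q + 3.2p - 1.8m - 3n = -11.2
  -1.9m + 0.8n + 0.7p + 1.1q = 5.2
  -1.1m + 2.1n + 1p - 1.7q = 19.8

m = -4, n = 6, p = -4, q = -4

Row-reduce the augmented matrix:
R1 ← R1 / (-31/10).
R2 ← R2 + 9/5·R1.
R3 ← R3 + 19/10·R1.
R4 ← R4 + 11/10·R1.
R2 ← R2 / (-147/31).
R1 ← R1 + 30/31·R2.
R3 ← R3 + 161/155·R2.
R4 ← R4 − 321/310·R2.
R3 ← R3 / (233/150).
R2 ← R2 + 16/15·R3.
R4 ← R4 − 81/25·R3.
R4 ← R4 / (-941043/228340).
R1 ← R1 + 6/49·R4.
R2 ← R2 − 24989/22834·R4.
R3 ← R3 + 19/1631·R4.
Reading off the reduced rows gives m = -4, n = 6, p = -4, q = -4.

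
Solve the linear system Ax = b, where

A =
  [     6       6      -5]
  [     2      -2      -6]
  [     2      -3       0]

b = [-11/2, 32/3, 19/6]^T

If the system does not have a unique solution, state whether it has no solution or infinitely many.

x_1 = -2/3, x_2 = -3/2, x_3 = -3/2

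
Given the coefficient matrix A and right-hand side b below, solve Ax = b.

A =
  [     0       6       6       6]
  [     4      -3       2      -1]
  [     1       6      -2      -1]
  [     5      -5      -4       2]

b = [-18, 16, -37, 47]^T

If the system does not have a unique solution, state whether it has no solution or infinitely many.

x_1 = 1, x_2 = -6, x_3 = -1, x_4 = 4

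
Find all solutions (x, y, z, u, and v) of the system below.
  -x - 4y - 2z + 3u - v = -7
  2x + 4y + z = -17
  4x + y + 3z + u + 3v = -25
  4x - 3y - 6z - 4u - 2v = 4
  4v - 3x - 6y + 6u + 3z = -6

x = -5, y = -2, z = 1, u = -6, v = 0

Row-reduce the augmented matrix:
R1 ← R1 / (-1).
R2 ← R2 − 2·R1.
R3 ← R3 − 4·R1.
R4 ← R4 − 4·R1.
R5 ← R5 + 3·R1.
R2 ← R2 / (-4).
R1 ← R1 − 4·R2.
R3 ← R3 + 15·R2.
R4 ← R4 + 19·R2.
R5 ← R5 − 6·R2.
R3 ← R3 / (25/4).
R1 ← R1 + 1·R3.
R2 ← R2 − 3/4·R3.
R4 ← R4 − 1/4·R3.
R5 ← R5 − 9/2·R3.
R4 ← R4 / (-503/25).
R1 ← R1 − 37/25·R4.
R2 ← R2 + 9/25·R4.
R3 ← R3 + 38/25·R4.
R5 ← R5 − 321/25·R4.
R5 ← R5 / (698/503).
R1 ← R1 − 140/503·R5.
R2 ← R2 + 170/503·R5.
R3 ← R3 − 400/503·R5.
R4 ← R4 + 81/503·R5.
Reading off the reduced rows gives x = -5, y = -2, z = 1, u = -6, v = 0.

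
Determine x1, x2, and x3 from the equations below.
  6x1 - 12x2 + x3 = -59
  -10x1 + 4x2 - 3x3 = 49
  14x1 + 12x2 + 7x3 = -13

x1 = -4, x2 = 3, x3 = 1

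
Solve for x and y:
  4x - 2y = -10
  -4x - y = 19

x = -4, y = -3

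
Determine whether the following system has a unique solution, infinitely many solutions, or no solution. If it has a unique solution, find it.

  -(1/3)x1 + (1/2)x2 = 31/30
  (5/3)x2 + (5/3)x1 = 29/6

Row-reduce the augmented matrix:
R1 ← R1 / (-1/3).
R2 ← R2 − 5/3·R1.
R2 ← R2 / (25/6).
R1 ← R1 + 3/2·R2.
Reading off the reduced rows gives x1 = 1/2, x2 = 12/5.

x1 = 1/2, x2 = 12/5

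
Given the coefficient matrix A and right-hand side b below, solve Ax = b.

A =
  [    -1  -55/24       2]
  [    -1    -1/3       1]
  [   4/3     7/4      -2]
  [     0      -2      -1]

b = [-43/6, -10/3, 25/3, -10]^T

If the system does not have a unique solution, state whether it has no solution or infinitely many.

no solution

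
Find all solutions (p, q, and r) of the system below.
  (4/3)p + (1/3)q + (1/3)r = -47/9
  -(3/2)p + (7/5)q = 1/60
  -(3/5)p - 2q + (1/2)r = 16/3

Row-reduce the augmented matrix:
R1 ← R1 / (4/3).
R2 ← R2 + 3/2·R1.
R3 ← R3 + 3/5·R1.
R2 ← R2 / (71/40).
R1 ← R1 − 1/4·R2.
R3 ← R3 + 37/20·R2.
R3 ← R3 / (739/710).
R1 ← R1 − 14/71·R3.
R2 ← R2 − 15/71·R3.
Reading off the reduced rows gives p = -5/2, q = -8/3, r = -3.

p = -5/2, q = -8/3, r = -3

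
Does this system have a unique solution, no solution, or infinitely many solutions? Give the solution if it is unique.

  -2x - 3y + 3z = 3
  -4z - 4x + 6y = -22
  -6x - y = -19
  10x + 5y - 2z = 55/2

Row-reduce:
R1 ← R1 / (-2).
R2 ← R2 + 4·R1.
R3 ← R3 + 6·R1.
R4 ← R4 − 10·R1.
R2 ← R2 / (12).
R1 ← R1 − 3/2·R2.
R3 ← R3 − 8·R2.
R4 ← R4 + 10·R2.
R3 ← R3 / (-7/3).
R1 ← R1 + 1/4·R3.
R2 ← R2 + 5/6·R3.
R4 ← R4 − 14/3·R3.
Row 4 reduces to 0 = 1/2, a contradiction. The system is inconsistent.

no solution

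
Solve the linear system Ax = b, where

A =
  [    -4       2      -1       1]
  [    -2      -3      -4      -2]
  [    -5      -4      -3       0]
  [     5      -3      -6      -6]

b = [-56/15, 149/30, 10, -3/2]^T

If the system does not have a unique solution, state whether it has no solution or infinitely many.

Row-reduce the augmented matrix:
R1 ← R1 / (-4).
R2 ← R2 + 2·R1.
R3 ← R3 + 5·R1.
R4 ← R4 − 5·R1.
R2 ← R2 / (-4).
R1 ← R1 + 1/2·R2.
R3 ← R3 + 13/2·R2.
R4 ← R4 + 1/2·R2.
R3 ← R3 / (63/16).
R1 ← R1 − 11/16·R3.
R2 ← R2 − 7/8·R3.
R4 ← R4 + 109/16·R3.
R4 ← R4 / (3/7).
R1 ← R1 + 3/7·R4.
R3 ← R3 − 5/7·R4.
Reading off the reduced rows gives x_1 = -7/5, x_2 = -5/2, x_3 = 7/3, x_4 = -2.

x_1 = -7/5, x_2 = -5/2, x_3 = 7/3, x_4 = -2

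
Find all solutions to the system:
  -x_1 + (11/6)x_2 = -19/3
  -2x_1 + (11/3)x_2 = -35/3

no solution

Row-reduce:
R1 ← R1 / (-1).
R2 ← R2 + 2·R1.
Row 2 reduces to 0 = 1, a contradiction. The system is inconsistent.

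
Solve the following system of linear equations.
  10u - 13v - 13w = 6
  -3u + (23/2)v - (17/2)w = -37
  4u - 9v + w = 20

Row-reduce:
R1 ← R1 / (10).
R2 ← R2 + 3·R1.
R3 ← R3 − 4·R1.
R2 ← R2 / (38/5).
R1 ← R1 + 13/10·R2.
R3 ← R3 + 19/5·R2.
Rank is 2 with 3 unknowns, leaving w free.

infinitely many solutions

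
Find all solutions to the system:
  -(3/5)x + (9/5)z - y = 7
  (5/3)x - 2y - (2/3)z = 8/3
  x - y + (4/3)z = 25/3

Row-reduce the augmented matrix:
R1 ← R1 / (-3/5).
R2 ← R2 − 5/3·R1.
R3 ← R3 − 1·R1.
R2 ← R2 / (-43/9).
R1 ← R1 − 5/3·R2.
R3 ← R3 + 8/3·R2.
R3 ← R3 / (247/129).
R1 ← R1 + 64/43·R3.
R2 ← R2 + 39/43·R3.
Reading off the reduced rows gives x = 2, y = -1, z = 4.

x = 2, y = -1, z = 4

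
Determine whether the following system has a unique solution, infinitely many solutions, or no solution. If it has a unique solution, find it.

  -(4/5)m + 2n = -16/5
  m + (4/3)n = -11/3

From equation 2: m = -11/3 − 4/3·n.
Substitute into equation 1 and solve: n = -2.
Then m = -1.

m = -1, n = -2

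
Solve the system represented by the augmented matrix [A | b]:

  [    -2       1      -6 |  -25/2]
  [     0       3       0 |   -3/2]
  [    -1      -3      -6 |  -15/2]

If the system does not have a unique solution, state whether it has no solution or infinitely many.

x_1 = 3, x_2 = -1/2, x_3 = 1

Row-reduce the augmented matrix:
R1 ← R1 / (-2).
R3 ← R3 + 1·R1.
R2 ← R2 / (3).
R1 ← R1 + 1/2·R2.
R3 ← R3 + 7/2·R2.
R3 ← R3 / (-3).
R1 ← R1 − 3·R3.
Reading off the reduced rows gives x_1 = 3, x_2 = -1/2, x_3 = 1.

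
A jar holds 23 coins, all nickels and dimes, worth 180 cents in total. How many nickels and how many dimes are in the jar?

Let n = nickels, d = dimes.
  d + n = 23
  5n + 10d = 180
From equation 1: n = 23 − d.
Substitute into equation 2 and solve: d = 13.
Then n = 10.

nickels: 10, dimes: 13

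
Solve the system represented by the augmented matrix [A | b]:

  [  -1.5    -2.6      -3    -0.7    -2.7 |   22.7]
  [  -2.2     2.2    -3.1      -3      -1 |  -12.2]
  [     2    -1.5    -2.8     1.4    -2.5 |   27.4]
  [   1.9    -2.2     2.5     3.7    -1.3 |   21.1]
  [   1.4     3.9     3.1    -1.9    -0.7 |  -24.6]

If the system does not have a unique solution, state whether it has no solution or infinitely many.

Row-reduce the augmented matrix:
R1 ← R1 / (-3/2).
R2 ← R2 + 11/5·R1.
R3 ← R3 − 2·R1.
R4 ← R4 − 19/10·R1.
R5 ← R5 − 7/5·R1.
R2 ← R2 / (451/75).
R1 ← R1 − 26/15·R2.
R3 ← R3 + 149/30·R2.
R4 ← R4 + 412/75·R2.
R5 ← R5 − 221/150·R2.
R3 ← R3 / (-51651/9020).
R1 ← R1 − 733/451·R3.
R2 ← R2 − 195/902·R3.
R4 ← R4 + 507/4510·R3.
R5 ← R5 + 167/9020·R3.
R4 ← R4 / (88967/86085).
R1 ← R1 − 36431/51651·R4.
R2 ← R2 + 6406/17217·R4.
R3 ← R3 − 10492/51651·R4.
R5 ← R5 + 1067153/516510·R4.
R5 ← R5 / (-20872151/2669010).
R1 ← R1 − 329948/266901·R5.
R2 ← R2 + 30757/88967·R5.
R3 ← R3 − 6334/6207·R5.
R4 ← R4 + 167367/88967·R5.
Reading off the reduced rows gives x_1 = 2, x_2 = -5, x_3 = -2, x_4 = 2, x_5 = -3.

x_1 = 2, x_2 = -5, x_3 = -2, x_4 = 2, x_5 = -3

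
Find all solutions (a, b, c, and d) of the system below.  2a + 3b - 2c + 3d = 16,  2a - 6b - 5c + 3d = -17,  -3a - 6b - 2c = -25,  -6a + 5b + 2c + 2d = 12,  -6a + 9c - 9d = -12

no solution

Row-reduce:
R1 ← R1 / (2).
R2 ← R2 − 2·R1.
R3 ← R3 + 3·R1.
R4 ← R4 + 6·R1.
R5 ← R5 + 6·R1.
R2 ← R2 / (-9).
R1 ← R1 − 3/2·R2.
R3 ← R3 + 3/2·R2.
R4 ← R4 − 14·R2.
R5 ← R5 − 9·R2.
R3 ← R3 / (-9/2).
R1 ← R1 + 3/2·R3.
R2 ← R2 − 1/3·R3.
R4 ← R4 + 26/3·R3.
R4 ← R4 / (7/3).
R2 ← R2 − 1/3·R4.
R3 ← R3 + 1·R4.
Row 5 reduces to 0 = 3, a contradiction. The system is inconsistent.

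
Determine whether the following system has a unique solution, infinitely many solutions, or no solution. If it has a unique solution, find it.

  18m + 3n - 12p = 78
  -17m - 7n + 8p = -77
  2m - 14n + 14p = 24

m = 5, n = 0, p = 1

Row-reduce the augmented matrix:
R1 ← R1 / (18).
R2 ← R2 + 17·R1.
R3 ← R3 − 2·R1.
R2 ← R2 / (-25/6).
R1 ← R1 − 1/6·R2.
R3 ← R3 + 43/3·R2.
R3 ← R3 / (134/5).
R1 ← R1 + 4/5·R3.
R2 ← R2 − 4/5·R3.
Reading off the reduced rows gives m = 5, n = 0, p = 1.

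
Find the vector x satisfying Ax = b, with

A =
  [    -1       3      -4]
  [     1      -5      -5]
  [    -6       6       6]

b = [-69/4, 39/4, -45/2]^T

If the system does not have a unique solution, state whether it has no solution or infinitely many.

Row-reduce the augmented matrix:
R1 ← R1 / (-1).
R2 ← R2 − 1·R1.
R3 ← R3 + 6·R1.
R2 ← R2 / (-2).
R1 ← R1 + 3·R2.
R3 ← R3 + 12·R2.
R3 ← R3 / (84).
R1 ← R1 − 35/2·R3.
R2 ← R2 − 9/2·R3.
Reading off the reduced rows gives x_1 = 9/4, x_2 = -3, x_3 = 3/2.

x_1 = 9/4, x_2 = -3, x_3 = 3/2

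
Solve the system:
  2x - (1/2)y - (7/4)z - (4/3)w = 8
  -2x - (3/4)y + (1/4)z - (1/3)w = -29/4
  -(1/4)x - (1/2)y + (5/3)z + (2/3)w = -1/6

infinitely many solutions

Row-reduce:
R1 ← R1 / (2).
R2 ← R2 + 2·R1.
R3 ← R3 + 1/4·R1.
R2 ← R2 / (-5/4).
R1 ← R1 + 1/4·R2.
R3 ← R3 + 9/16·R2.
R3 ← R3 / (1019/480).
R1 ← R1 + 23/40·R3.
R2 ← R2 − 6/5·R3.
Rank is 3 with 4 unknowns, leaving w free.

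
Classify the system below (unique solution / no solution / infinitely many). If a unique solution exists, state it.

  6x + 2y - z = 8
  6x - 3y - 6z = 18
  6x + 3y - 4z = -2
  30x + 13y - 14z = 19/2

Row-reduce:
R1 ← R1 / (6).
R2 ← R2 − 6·R1.
R3 ← R3 − 6·R1.
R4 ← R4 − 30·R1.
R2 ← R2 / (-5).
R1 ← R1 − 1/3·R2.
R3 ← R3 − 1·R2.
R4 ← R4 − 3·R2.
R3 ← R3 / (-4).
R1 ← R1 + 1/2·R3.
R2 ← R2 − 1·R3.
R4 ← R4 + 12·R3.
Row 4 reduces to 0 = -1/2, a contradiction. The system is inconsistent.

no solution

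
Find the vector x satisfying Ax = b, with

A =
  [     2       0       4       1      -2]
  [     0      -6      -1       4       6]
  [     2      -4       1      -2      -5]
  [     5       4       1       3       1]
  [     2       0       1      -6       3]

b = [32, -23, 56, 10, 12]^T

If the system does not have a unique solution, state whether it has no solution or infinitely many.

Row-reduce the augmented matrix:
R1 ← R1 / (2).
R3 ← R3 − 2·R1.
R4 ← R4 − 5·R1.
R5 ← R5 − 2·R1.
R2 ← R2 / (-6).
R3 ← R3 + 4·R2.
R4 ← R4 − 4·R2.
R3 ← R3 / (-7/3).
R1 ← R1 − 2·R3.
R2 ← R2 − 1/6·R3.
R4 ← R4 + 29/3·R3.
R5 ← R5 + 3·R3.
R4 ← R4 / (373/14).
R1 ← R1 + 61/14·R4.
R2 ← R2 + 15/14·R4.
R3 ← R3 − 17/7·R4.
R5 ← R5 − 2/7·R4.
R5 ← R5 / (5066/373).
R1 ← R1 + 232/373·R5.
R2 ← R2 − 51/746·R5.
R3 ← R3 + 207/373·R5.
R4 ← R4 − 546/373·R5.
Reading off the reduced rows gives x_1 = 6, x_2 = -3, x_3 = 3, x_4 = -2, x_5 = -5.

x_1 = 6, x_2 = -3, x_3 = 3, x_4 = -2, x_5 = -5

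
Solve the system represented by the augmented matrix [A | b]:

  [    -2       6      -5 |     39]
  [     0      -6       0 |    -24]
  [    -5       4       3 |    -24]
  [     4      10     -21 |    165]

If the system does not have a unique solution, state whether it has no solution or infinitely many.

x_1 = 5, x_2 = 4, x_3 = -5

Row-reduce the augmented matrix:
R1 ← R1 / (-2).
R3 ← R3 + 5·R1.
R4 ← R4 − 4·R1.
R2 ← R2 / (-6).
R1 ← R1 + 3·R2.
R3 ← R3 + 11·R2.
R4 ← R4 − 22·R2.
R3 ← R3 / (31/2).
R1 ← R1 − 5/2·R3.
R4 ← R4 + 31·R3.
R4 reduces to 0 = 0, so the extra equation is consistent.
Reading off the reduced rows gives x_1 = 5, x_2 = 4, x_3 = -5.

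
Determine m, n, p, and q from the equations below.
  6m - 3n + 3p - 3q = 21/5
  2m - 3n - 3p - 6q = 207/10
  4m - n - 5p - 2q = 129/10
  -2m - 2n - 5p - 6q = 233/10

m = 0, n = -2/5, p = -3/2, q = -5/2

Row-reduce the augmented matrix:
R1 ← R1 / (6).
R2 ← R2 − 2·R1.
R3 ← R3 − 4·R1.
R4 ← R4 + 2·R1.
R2 ← R2 / (-2).
R1 ← R1 + 1/2·R2.
R3 ← R3 − 1·R2.
R4 ← R4 + 3·R2.
R3 ← R3 / (-9).
R1 ← R1 − 3/2·R3.
R2 ← R2 − 2·R3.
R4 ← R4 − 2·R3.
R4 ← R4 / (-1/18).
R1 ← R1 − 1/3·R4.
R2 ← R2 − 35/18·R4.
R3 ← R3 − 5/18·R4.
Reading off the reduced rows gives m = 0, n = -2/5, p = -3/2, q = -5/2.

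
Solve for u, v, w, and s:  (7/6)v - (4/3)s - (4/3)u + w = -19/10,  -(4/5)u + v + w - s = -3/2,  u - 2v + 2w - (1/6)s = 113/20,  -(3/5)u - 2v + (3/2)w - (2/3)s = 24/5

u = 1, v = -11/5, w = 0, s = -3/2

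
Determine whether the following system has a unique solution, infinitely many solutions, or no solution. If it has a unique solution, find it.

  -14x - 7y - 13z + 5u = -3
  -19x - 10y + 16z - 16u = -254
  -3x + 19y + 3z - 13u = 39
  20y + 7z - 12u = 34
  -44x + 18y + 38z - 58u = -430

Row-reduce the augmented matrix:
R1 ← R1 / (-14).
R2 ← R2 + 19·R1.
R3 ← R3 + 3·R1.
R5 ← R5 + 44·R1.
R2 ← R2 / (-1/2).
R1 ← R1 − 1/2·R2.
R3 ← R3 − 41/2·R2.
R4 ← R4 − 20·R2.
R5 ← R5 − 40·R2.
R3 ← R3 / (9696/7).
R1 ← R1 − 242/7·R3.
R2 ← R2 + 471/7·R3.
R4 ← R4 − 9469/7·R3.
R5 ← R5 − 19392/7·R3.
R4 ← R4 / (12877/4848).
R1 ← R1 − 1273/2424·R4.
R2 ← R2 + 797/1616·R4.
R3 ← R3 + 3319/4848·R4.
R5 reduces to 0 = 0, so the extra equation is consistent.
Reading off the reduced rows gives x = 4, y = 5, z = -6, u = 2.

x = 4, y = 5, z = -6, u = 2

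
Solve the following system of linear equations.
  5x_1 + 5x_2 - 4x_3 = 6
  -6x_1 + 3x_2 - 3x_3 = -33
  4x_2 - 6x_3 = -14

Row-reduce the augmented matrix:
R1 ← R1 / (5).
R2 ← R2 + 6·R1.
R2 ← R2 / (9).
R1 ← R1 − 1·R2.
R3 ← R3 − 4·R2.
R3 ← R3 / (-38/15).
R1 ← R1 − 1/15·R3.
R2 ← R2 + 13/15·R3.
Reading off the reduced rows gives x_1 = 4, x_2 = -2, x_3 = 1.

x_1 = 4, x_2 = -2, x_3 = 1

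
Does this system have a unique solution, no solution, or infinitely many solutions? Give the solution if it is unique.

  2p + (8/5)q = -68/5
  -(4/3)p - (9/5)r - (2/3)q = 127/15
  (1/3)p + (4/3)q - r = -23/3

p = -2, q = -6, r = -1

Row-reduce the augmented matrix:
R1 ← R1 / (2).
R2 ← R2 + 4/3·R1.
R3 ← R3 − 1/3·R1.
R2 ← R2 / (2/5).
R1 ← R1 − 4/5·R2.
R3 ← R3 − 16/15·R2.
R3 ← R3 / (19/5).
R1 ← R1 − 18/5·R3.
R2 ← R2 + 9/2·R3.
Reading off the reduced rows gives p = -2, q = -6, r = -1.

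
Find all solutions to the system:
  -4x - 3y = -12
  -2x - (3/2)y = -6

Row-reduce:
R1 ← R1 / (-4).
R2 ← R2 + 2·R1.
Rank is 1 with 2 unknowns, leaving y free.

infinitely many solutions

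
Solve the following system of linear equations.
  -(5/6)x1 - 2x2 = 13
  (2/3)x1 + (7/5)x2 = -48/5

x1 = -6, x2 = -4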